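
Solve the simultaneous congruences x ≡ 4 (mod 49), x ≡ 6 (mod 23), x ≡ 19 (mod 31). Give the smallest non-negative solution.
The moduli 49, 23, 31 are pairwise coprime, so by the CRT there is a unique solution mod 49·23·31 = 34937.
Solve by successive substitution. Start with x ≡ 4 (mod 49).
  Combine with x ≡ 6 (mod 23): write x = 4 + 49·t and require 4 + 49·t ≡ 6 (mod 23), i.e. 49·t ≡ 6 − 4 ≡ 2 (mod 23). Since 49^(−1) ≡ 8 (mod 23) (49 ≡ 3 (mod 23)), t ≡ 8·2 ≡ 16 (mod 23). So x ≡ 4 + 49·16 = 788 (mod 1127).
  Combine with x ≡ 19 (mod 31): write x = 788 + 1127·t and require 788 + 1127·t ≡ 19 (mod 31), i.e. 1127·t ≡ 19 − 788 ≡ 6 (mod 31). Since 1127^(−1) ≡ 17 (mod 31) (1127 ≡ 11 (mod 31)), t ≡ 17·6 ≡ 9 (mod 31). So x ≡ 788 + 1127·9 = 10931 (mod 34937).
Unique solution in [0, 34937): x = 10931.

Final answer: x ≡ 10931 (mod 34937); the representative in [0, 34937) is 10931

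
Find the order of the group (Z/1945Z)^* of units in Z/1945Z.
|(Z/1945Z)^*| = 1552

(Z/1945Z)^* consists of the classes a with gcd(a, 1945) = 1, so its order is φ(1945). φ is multiplicative, with φ(p^e) = p^e − p^(e−1). Factorise 1945 = 5 · 389. Then
  φ(1945) = (5 − 1) · (389 − 1) = 4 · 388 = 1552.
Thus |(Z/1945Z)^*| = 1552.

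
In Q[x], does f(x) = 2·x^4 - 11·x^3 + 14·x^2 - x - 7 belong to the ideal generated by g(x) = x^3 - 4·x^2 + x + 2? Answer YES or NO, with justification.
NO

In Q[x] the ideal (g) consists of all multiples of g, so f ∈ (g) iff g | f, i.e. iff the remainder of f on division by g is 0. Divide f by g (g is monic, so eliminate the leading term of the running remainder at each step):
  leading term 2·x^4: subtract (2·x)·g(x) = 2·x^4 - 8·x^3 + 2·x^2 + 4·x, leaving -3·x^3 + 12·x^2 - 5·x - 7
  leading term -3·x^3: subtract (-3)·g(x) = -3·x^3 + 12·x^2 - 3·x - 6, leaving -2·x - 1
The remainder r(x) = -2·x - 1 ≠ 0 (and deg r < deg g), so g ∤ f, i.e. f ∉ (g).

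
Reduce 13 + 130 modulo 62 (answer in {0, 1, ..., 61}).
19

Reduce the summands first: 130 ≡ 6 (mod 62), so 13 + 130 ≡ 13 + 6 (mod 62). 13 + 6 = 19; 19 = 0·62 + 19, so (13 + 130) mod 62 = 19.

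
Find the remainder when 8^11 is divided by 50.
Use repeated squaring. Binary(11) = 1011. Walk through the bits of the exponent 11 left-to-right: at each bit after the leading one, square the running value, then multiply by 8 if the bit is 1 (always reducing mod 50):
  bit 1 = 1 (leading): start with 8.
  bit 2 = 0: square 8^2 = 64 ≡ 14 (mod 50).
  bit 3 = 1: square 14^2 = 196 ≡ 46; bit is 1, so multiply 46·8 = 368 ≡ 18 (mod 50).
  bit 4 = 1: square 18^2 = 324 ≡ 24; bit is 1, so multiply 24·8 = 192 ≡ 42 (mod 50).
Final value: 8^11 ≡ 42 (mod 50).

Final answer: 42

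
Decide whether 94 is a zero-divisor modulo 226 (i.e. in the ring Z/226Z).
YES

gcd(94, 226) = 2 > 1, so 94 is not a unit in Z/226Z. In Z/nZ every nonzero non-unit is a zero-divisor: explicitly, take b = 226/gcd = 113 ≠ 0 (mod 226); then 94·113 = 10622 = 47·226, i.e. 94·113 ≡ 0 (mod 226). So 94 is a zero-divisor.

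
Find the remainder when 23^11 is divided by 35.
Use repeated squaring. Binary(11) = 1011. Walk through the bits of the exponent 11 left-to-right: at each bit after the leading one, square the running value, then multiply by 23 if the bit is 1 (always reducing mod 35):
  bit 1 = 1 (leading): start with 23.
  bit 2 = 0: square 23^2 = 529 ≡ 4 (mod 35).
  bit 3 = 1: square 4^2 = 16; bit is 1, so multiply 16·23 = 368 ≡ 18 (mod 35).
  bit 4 = 1: square 18^2 = 324 ≡ 9; bit is 1, so multiply 9·23 = 207 ≡ 32 (mod 35).
Final value: 23^11 ≡ 32 (mod 35).

Final answer: 32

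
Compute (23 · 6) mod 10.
Reduce the factors first: 23 ≡ 3 (mod 10), so 23 · 6 ≡ 3 · 6 (mod 10). 3 · 6 = 18. Dividing by 10: 18 = 1·10 + 8. So (23 · 6) mod 10 = 8.

Final answer: 8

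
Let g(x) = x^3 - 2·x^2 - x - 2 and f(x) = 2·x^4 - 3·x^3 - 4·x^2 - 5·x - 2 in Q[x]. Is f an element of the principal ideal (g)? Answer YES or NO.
In Q[x] the ideal (g) consists of all multiples of g, so f ∈ (g) iff g | f, i.e. iff the remainder of f on division by g is 0. Divide f by g (g is monic, so eliminate the leading term of the running remainder at each step):
  leading term 2·x^4: subtract (2·x)·g(x) = 2·x^4 - 4·x^3 - 2·x^2 - 4·x, leaving x^3 - 2·x^2 - x - 2
  leading term x^3: subtract (1)·g(x) = x^3 - 2·x^2 - x - 2, leaving 0
The remainder is 0, so f(x) = g(x) · h(x) with h(x) = 2·x + 1. Hence g | f, i.e. f ∈ (g).

Final answer: YES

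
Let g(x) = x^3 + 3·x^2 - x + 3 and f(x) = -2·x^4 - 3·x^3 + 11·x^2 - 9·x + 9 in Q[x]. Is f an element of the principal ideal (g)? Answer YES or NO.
In Q[x] the ideal (g) consists of all multiples of g, so f ∈ (g) iff g | f, i.e. iff the remainder of f on division by g is 0. Divide f by g (g is monic, so eliminate the leading term of the running remainder at each step):
  leading term -2·x^4: subtract (-2·x)·g(x) = -2·x^4 - 6·x^3 + 2·x^2 - 6·x, leaving 3·x^3 + 9·x^2 - 3·x + 9
  leading term 3·x^3: subtract (3)·g(x) = 3·x^3 + 9·x^2 - 3·x + 9, leaving 0
The remainder is 0, so f(x) = g(x) · h(x) with h(x) = 3 - 2·x. Hence g | f, i.e. f ∈ (g).

Final answer: YES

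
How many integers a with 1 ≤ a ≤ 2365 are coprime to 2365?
The number of a ∈ {1, ..., 2365} with gcd(a, 2365) = 1 is by definition Euler's totient φ(2365). φ is multiplicative, with φ(p^e) = p^e − p^(e−1). Factorise 2365 = 5 · 11 · 43. Then
  φ(2365) = (5 − 1) · (11 − 1) · (43 − 1) = 4 · 10 · 42 = 1680.
So there are 1680 such integers.

Final answer: 1680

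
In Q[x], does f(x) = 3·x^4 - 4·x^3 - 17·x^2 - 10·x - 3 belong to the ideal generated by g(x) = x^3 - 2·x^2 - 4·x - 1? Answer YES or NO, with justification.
In Q[x] the ideal (g) consists of all multiples of g, so f ∈ (g) iff g | f, i.e. iff the remainder of f on division by g is 0. Divide f by g (g is monic, so eliminate the leading term of the running remainder at each step):
  leading term 3·x^4: subtract (3·x)·g(x) = 3·x^4 - 6·x^3 - 12·x^2 - 3·x, leaving 2·x^3 - 5·x^2 - 7·x - 3
  leading term 2·x^3: subtract (2)·g(x) = 2·x^3 - 4·x^2 - 8·x - 2, leaving -x^2 + x - 1
The remainder r(x) = -x^2 + x - 1 ≠ 0 (and deg r < deg g), so g ∤ f, i.e. f ∉ (g).

Final answer: NO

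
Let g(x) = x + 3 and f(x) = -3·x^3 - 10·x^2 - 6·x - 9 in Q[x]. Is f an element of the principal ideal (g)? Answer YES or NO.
YES

In Q[x] the ideal (g) consists of all multiples of g, so f ∈ (g) iff g | f, i.e. iff the remainder of f on division by g is 0. Divide f by g (g is monic, so eliminate the leading term of the running remainder at each step):
  leading term -3·x^3: subtract (-3·x^2)·g(x) = -3·x^3 - 9·x^2, leaving -x^2 - 6·x - 9
  leading term -x^2: subtract (-x)·g(x) = -x^2 - 3·x, leaving -3·x - 9
  leading term -3·x: subtract (-3)·g(x) = -3·x - 9, leaving 0
The remainder is 0, so f(x) = g(x) · h(x) with h(x) = -3·x^2 - x - 3. Hence g | f, i.e. f ∈ (g).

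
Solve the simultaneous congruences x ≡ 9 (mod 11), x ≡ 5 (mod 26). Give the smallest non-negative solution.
x ≡ 31 (mod 286); the representative in [0, 286) is 31

The moduli 11, 26 are pairwise coprime, so by the CRT there is a unique solution mod 11·26 = 286.
Solve by successive substitution. Start with x ≡ 9 (mod 11).
  Combine with x ≡ 5 (mod 26): write x = 9 + 11·t and require 9 + 11·t ≡ 5 (mod 26), i.e. 11·t ≡ 5 − 9 ≡ 22 (mod 26). Since 11^(−1) ≡ 19 (mod 26), t ≡ 19·22 ≡ 2 (mod 26). So x ≡ 9 + 11·2 = 31 (mod 286).
Unique solution in [0, 286): x = 31.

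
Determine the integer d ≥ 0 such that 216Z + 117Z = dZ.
In the PID Z, (a, b) is generated by gcd(a, b). Compute gcd(216, 117) with the extended Euclidean algorithm, tracking rows (r, s, t) with s·216 + t·117 = r:
  row A: (216, 1, 0)   [1·216 + 0·117 = 216]
  row B: (117, 0, 1)   [0·216 + 1·117 = 117]
  216 = 1·117 + 99   → row C = row A − 1·row B = (99, 1, −1)   [check: 1·216 − 1·117 = 99]
  117 = 1·99 + 18   → row D = row B − 1·row C = (18, −1, 2)   [check: −1·216 + 2·117 = 18]
  99 = 5·18 + 9   → row E = row C − 5·row D = (9, 6, −11)   [check: 6·216 − 11·117 = 9]
  18 = 2·9 + 0   → remainder 0, stop. gcd = 9 (last nonzero row E).
So gcd(216, 117) = 9, with Bézout identity 6·216 − 11·117 = 9. Containment (⊇): the Bézout identity exhibits 9 as an element of (216, 117), giving (9) ⊆ (216, 117). Containment (⊆): since 9 | 216 and 9 | 117 (216 = 9·24, 117 = 9·13), every Z-linear combination of 216 and 117 is divisible by 9, so (216, 117) ⊆ (9). Therefore (216, 117) = (9), d = 9.

Final answer: (216, 117) = (9); d = 9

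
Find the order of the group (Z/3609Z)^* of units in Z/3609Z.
(Z/3609Z)^* consists of the classes a with gcd(a, 3609) = 1, so its order is φ(3609). φ is multiplicative, with φ(p^e) = p^e − p^(e−1). Factorise 3609 = 3^2 · 401. Then
  φ(3609) = (3^2 − 3^1) · (401 − 1) = 6 · 400 = 2400.
Thus |(Z/3609Z)^*| = 2400.

Final answer: |(Z/3609Z)^*| = 2400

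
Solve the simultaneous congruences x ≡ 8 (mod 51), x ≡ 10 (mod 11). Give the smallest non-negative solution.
The moduli 51, 11 are pairwise coprime, so by the CRT there is a unique solution mod 51·11 = 561.
Solve by successive substitution. Start with x ≡ 8 (mod 51).
  Combine with x ≡ 10 (mod 11): write x = 8 + 51·t and require 8 + 51·t ≡ 10 (mod 11), i.e. 51·t ≡ 10 − 8 ≡ 2 (mod 11). Since 51^(−1) ≡ 8 (mod 11) (51 ≡ 7 (mod 11)), t ≡ 8·2 ≡ 5 (mod 11). So x ≡ 8 + 51·5 = 263 (mod 561).
Unique solution in [0, 561): x = 263.

Final answer: x ≡ 263 (mod 561); the representative in [0, 561) is 263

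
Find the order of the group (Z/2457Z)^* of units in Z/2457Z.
(Z/2457Z)^* consists of the classes a with gcd(a, 2457) = 1, so its order is φ(2457). φ is multiplicative, with φ(p^e) = p^e − p^(e−1). Factorise 2457 = 3^3 · 7 · 13. Then
  φ(2457) = (3^3 − 3^2) · (7 − 1) · (13 − 1) = 18 · 6 · 12 = 1296.
Thus |(Z/2457Z)^*| = 1296.

Final answer: |(Z/2457Z)^*| = 1296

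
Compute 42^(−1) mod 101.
Apply the extended Euclidean algorithm to (101, 42), tracking rows (r, s, t) with s·101 + t·42 = r. Each division r_prev = q·r_cur + r_new produces the new row as (previous row) − q·(current row):
  row A: (101, 1, 0)   [1·101 + 0·42 = 101]
  row B: (42, 0, 1)   [0·101 + 1·42 = 42]
  101 = 2·42 + 17   → row C = row A − 2·row B = (17, 1, −2)   [check: 1·101 − 2·42 = 17]
  42 = 2·17 + 8   → row D = row B − 2·row C = (8, −2, 5)   [check: −2·101 + 5·42 = 8]
  17 = 2·8 + 1   → row E = row C − 2·row D = (1, 5, −12)   [check: 5·101 − 12·42 = 1]
  8 = 8·1 + 0   → remainder 0, stop. gcd = 1 (last nonzero row E).
The gcd is 1, so 42 is invertible mod 101. The last nonzero row gives 5·101 − 12·42 = 1, so t = −12. So 42^(−1) ≡ −12 ≡ 89 (mod 101). Verify: 42 · 89 = 3738 ≡ 1 (mod 101). ✓

Final answer: 42^(−1) ≡ 89 (mod 101)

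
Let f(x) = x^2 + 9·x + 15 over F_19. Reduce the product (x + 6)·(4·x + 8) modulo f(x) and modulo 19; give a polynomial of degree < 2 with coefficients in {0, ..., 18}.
a · b ≡ 15·x + 7 (mod f(x))

Multiply as integer polynomials: a · b = 4·x^2 + 32·x + 48. Reducing coefficients mod 19: a · b ≡ 4·x^2 + 13·x + 10. Now divide by f(x) = x^2 + 9·x + 15 in F_19[x], eliminating the leading term at each step:
  leading term 4·x^2: subtract (4)·f(x) = 4·x^2 + 17·x + 3, leaving 15·x + 7 (coefficients mod 19)
The degree is now < 2, so this is the remainder. Hence a · b ≡ 15·x + 7 in F_19[x]/(f).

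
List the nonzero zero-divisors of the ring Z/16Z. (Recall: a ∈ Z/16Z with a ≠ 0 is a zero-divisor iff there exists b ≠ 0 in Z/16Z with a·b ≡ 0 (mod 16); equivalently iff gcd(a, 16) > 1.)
An element a ∈ Z/16Z (with a ≠ 0) is a zero-divisor iff gcd(a, 16) > 1 (because a is a unit precisely when gcd(a, n) = 1, and in Z/nZ every nonzero, non-unit element is a zero-divisor). Scan a = 1, ..., 15 and keep those with gcd(a, 16) > 1:
  gcd(2, 16) = 2, gcd(4, 16) = 4, gcd(6, 16) = 2, gcd(8, 16) = 8, gcd(10, 16) = 2, gcd(12, 16) = 4, gcd(14, 16) = 2.
All other a ∈ {1, ..., 15} have gcd(a, 16) = 1 and are units. So the nonzero zero-divisors are exactly the 7 values of a appearing in this scan.

Final answer: nonzero zero-divisors of Z/16Z = {2, 4, 6, 8, 10, 12, 14}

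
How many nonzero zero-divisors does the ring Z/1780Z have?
Z/1780Z has 1075 nonzero zero-divisors

In Z/1780Z each nonzero element is either a unit (gcd with 1780 is 1) or a zero-divisor (gcd > 1). The number of units is φ(1780): factorise 1780 = 2^2 · 5 · 89, so φ(1780) = (2^2 − 2^1) · (5 − 1) · (89 − 1) = 2 · 4 · 88 = 704. The nonzero elements number 1780 − 1 = 1779. Hence the nonzero zero-divisors number 1779 − 704 = 1075.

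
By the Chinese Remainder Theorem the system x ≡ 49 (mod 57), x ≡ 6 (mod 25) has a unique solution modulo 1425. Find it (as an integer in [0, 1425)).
x ≡ 106 (mod 1425); the representative in [0, 1425) is 106

The moduli 57, 25 are pairwise coprime, so by the CRT there is a unique solution mod 57·25 = 1425.
Solve by successive substitution. Start with x ≡ 49 (mod 57).
  Combine with x ≡ 6 (mod 25): write x = 49 + 57·t and require 49 + 57·t ≡ 6 (mod 25), i.e. 57·t ≡ 6 − 49 ≡ 7 (mod 25). Since 57^(−1) ≡ 18 (mod 25) (57 ≡ 7 (mod 25)), t ≡ 18·7 ≡ 1 (mod 25). So x ≡ 49 + 57·1 = 106 (mod 1425).
Unique solution in [0, 1425): x = 106.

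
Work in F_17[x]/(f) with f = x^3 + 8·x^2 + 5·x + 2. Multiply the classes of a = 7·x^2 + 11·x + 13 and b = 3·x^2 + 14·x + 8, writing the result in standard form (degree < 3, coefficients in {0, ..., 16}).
Multiply as integer polynomials: a · b = 21·x^4 + 131·x^3 + 249·x^2 + 270·x + 104. Reducing coefficients mod 17: a · b ≡ 4·x^4 + 12·x^3 + 11·x^2 + 15·x + 2. Now divide by f(x) = x^3 + 8·x^2 + 5·x + 2 in F_17[x], eliminating the leading term at each step:
  leading term 4·x^4: subtract (4·x)·f(x) = 4·x^4 + 15·x^3 + 3·x^2 + 8·x, leaving 14·x^3 + 8·x^2 + 7·x + 2 (coefficients mod 17)
  leading term 14·x^3: subtract (14)·f(x) = 14·x^3 + 10·x^2 + 2·x + 11, leaving 15·x^2 + 5·x + 8 (coefficients mod 17)
The degree is now < 3, so this is the remainder. Hence a · b ≡ 15·x^2 + 5·x + 8 in F_17[x]/(f).

Final answer: a · b ≡ 15·x^2 + 5·x + 8 (mod f(x))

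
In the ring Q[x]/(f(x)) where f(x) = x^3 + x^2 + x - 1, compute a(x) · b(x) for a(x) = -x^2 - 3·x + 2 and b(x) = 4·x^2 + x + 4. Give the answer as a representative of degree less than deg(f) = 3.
First multiply in Q[x] without reducing: a · b = -4·x^4 - 13·x^3 + x^2 - 10·x + 8. Now divide by f(x) = x^3 + x^2 + x - 1, eliminating the leading term at each step:
  leading term -4·x^4: subtract (-4·x)·f(x) = -4·x^4 - 4·x^3 - 4·x^2 + 4·x, leaving -9·x^3 + 5·x^2 - 14·x + 8
  leading term -9·x^3: subtract (-9)·f(x) = -9·x^3 - 9·x^2 - 9·x + 9, leaving 14·x^2 - 5·x - 1
The degree is now < 3, so this is the remainder. Hence a · b ≡ 14·x^2 - 5·x - 1 in Q[x]/(f).

Final answer: a · b ≡ 14·x^2 - 5·x - 1 (mod f(x))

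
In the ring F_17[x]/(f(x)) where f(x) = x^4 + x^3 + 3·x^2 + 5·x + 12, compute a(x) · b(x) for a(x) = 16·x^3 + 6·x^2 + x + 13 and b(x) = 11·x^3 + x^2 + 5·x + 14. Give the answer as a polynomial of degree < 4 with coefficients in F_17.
a · b ≡ x^3 + 15·x^2 + 2·x + 10 (mod f(x))

Multiply as integer polynomials: a · b = 176·x^6 + 82·x^5 + 97·x^4 + 398·x^3 + 102·x^2 + 79·x + 182. Reducing coefficients mod 17: a · b ≡ 6·x^6 + 14·x^5 + 12·x^4 + 7·x^3 + 11·x + 12. Now divide by f(x) = x^4 + x^3 + 3·x^2 + 5·x + 12 in F_17[x], eliminating the leading term at each step:
  leading term 6·x^6: subtract (6·x^2)·f(x) = 6·x^6 + 6·x^5 + x^4 + 13·x^3 + 4·x^2, leaving 8·x^5 + 11·x^4 + 11·x^3 + 13·x^2 + 11·x + 12 (coefficients mod 17)
  leading term 8·x^5: subtract (8·x)·f(x) = 8·x^5 + 8·x^4 + 7·x^3 + 6·x^2 + 11·x, leaving 3·x^4 + 4·x^3 + 7·x^2 + 12 (coefficients mod 17)
  leading term 3·x^4: subtract (3)·f(x) = 3·x^4 + 3·x^3 + 9·x^2 + 15·x + 2, leaving x^3 + 15·x^2 + 2·x + 10 (coefficients mod 17)
The degree is now < 4, so this is the remainder. Hence a · b ≡ x^3 + 15·x^2 + 2·x + 10 in F_17[x]/(f).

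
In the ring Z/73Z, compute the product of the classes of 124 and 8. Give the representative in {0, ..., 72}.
43

Reduce the factors first: 124 ≡ 51 (mod 73), so 124 · 8 ≡ 51 · 8 (mod 73). 51 · 8 = 408. Dividing by 73: 408 = 5·73 + 43. So (124 · 8) mod 73 = 43.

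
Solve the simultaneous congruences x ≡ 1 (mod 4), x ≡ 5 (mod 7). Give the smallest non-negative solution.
x ≡ 5 (mod 28); the representative in [0, 28) is 5

The moduli 4, 7 are pairwise coprime, so by the CRT there is a unique solution mod 4·7 = 28.
Solve by successive substitution. Start with x ≡ 1 (mod 4).
  Combine with x ≡ 5 (mod 7): write x = 1 + 4·t and require 1 + 4·t ≡ 5 (mod 7), i.e. 4·t ≡ 5 − 1 ≡ 4 (mod 7). Since 4^(−1) ≡ 2 (mod 7), t ≡ 2·4 ≡ 1 (mod 7). So x ≡ 1 + 4·1 = 5 (mod 28).
Unique solution in [0, 28): x = 5.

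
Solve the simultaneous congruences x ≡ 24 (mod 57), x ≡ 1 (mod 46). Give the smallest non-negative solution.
x ≡ 1335 (mod 2622); the representative in [0, 2622) is 1335

The moduli 57, 46 are pairwise coprime, so by the CRT there is a unique solution mod 57·46 = 2622.
Solve by successive substitution. Start with x ≡ 24 (mod 57).
  Combine with x ≡ 1 (mod 46): write x = 24 + 57·t and require 24 + 57·t ≡ 1 (mod 46), i.e. 57·t ≡ 1 − 24 ≡ 23 (mod 46). Since 57^(−1) ≡ 21 (mod 46) (57 ≡ 11 (mod 46)), t ≡ 21·23 ≡ 23 (mod 46). So x ≡ 24 + 57·23 = 1335 (mod 2622).
Unique solution in [0, 2622): x = 1335.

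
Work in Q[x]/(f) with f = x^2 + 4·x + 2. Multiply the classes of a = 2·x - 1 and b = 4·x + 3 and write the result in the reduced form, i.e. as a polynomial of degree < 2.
a · b ≡ -30·x - 19 (mod f(x))

First multiply in Q[x] without reducing: a · b = 8·x^2 + 2·x - 3. Now divide by f(x) = x^2 + 4·x + 2, eliminating the leading term at each step:
  leading term 8·x^2: subtract (8)·f(x) = 8·x^2 + 32·x + 16, leaving -30·x - 19
The degree is now < 2, so this is the remainder. Hence a · b ≡ -30·x - 19 in Q[x]/(f).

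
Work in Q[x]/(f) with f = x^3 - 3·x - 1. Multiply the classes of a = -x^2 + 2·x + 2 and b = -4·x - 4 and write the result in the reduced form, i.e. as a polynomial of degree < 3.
a · b ≡ -4·x^2 - 4·x - 4 (mod f(x))

First multiply in Q[x] without reducing: a · b = 4·x^3 - 4·x^2 - 16·x - 8. Now divide by f(x) = x^3 - 3·x - 1, eliminating the leading term at each step:
  leading term 4·x^3: subtract (4)·f(x) = 4·x^3 - 12·x - 4, leaving -4·x^2 - 4·x - 4
The degree is now < 3, so this is the remainder. Hence a · b ≡ -4·x^2 - 4·x - 4 in Q[x]/(f).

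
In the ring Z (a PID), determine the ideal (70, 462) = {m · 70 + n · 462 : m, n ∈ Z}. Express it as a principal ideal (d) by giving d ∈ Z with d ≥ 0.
In the PID Z, (a, b) is generated by gcd(a, b). Compute gcd(462, 70) with the extended Euclidean algorithm, tracking rows (r, s, t) with s·462 + t·70 = r:
  row A: (462, 1, 0)   [1·462 + 0·70 = 462]
  row B: (70, 0, 1)   [0·462 + 1·70 = 70]
  462 = 6·70 + 42   → row C = row A − 6·row B = (42, 1, −6)   [check: 1·462 − 6·70 = 42]
  70 = 1·42 + 28   → row D = row B − 1·row C = (28, −1, 7)   [check: −1·462 + 7·70 = 28]
  42 = 1·28 + 14   → row E = row C − 1·row D = (14, 2, −13)   [check: 2·462 − 13·70 = 14]
  28 = 2·14 + 0   → remainder 0, stop. gcd = 14 (last nonzero row E).
So gcd(70, 462) = 14, with Bézout identity 2·462 − 13·70 = 14. Containment (⊇): the Bézout identity exhibits 14 as an element of (70, 462), giving (14) ⊆ (70, 462). Containment (⊆): since 14 | 70 and 14 | 462 (70 = 14·5, 462 = 14·33), every Z-linear combination of 70 and 462 is divisible by 14, so (70, 462) ⊆ (14). Therefore (70, 462) = (14), d = 14.

Final answer: (70, 462) = (14); d = 14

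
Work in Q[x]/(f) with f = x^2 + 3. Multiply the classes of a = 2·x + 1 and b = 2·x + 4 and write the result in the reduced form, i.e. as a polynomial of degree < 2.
First multiply in Q[x] without reducing: a · b = 4·x^2 + 10·x + 4. Now divide by f(x) = x^2 + 3, eliminating the leading term at each step:
  leading term 4·x^2: subtract (4)·f(x) = 4·x^2 + 12, leaving 10·x - 8
The degree is now < 2, so this is the remainder. Hence a · b ≡ 10·x - 8 in Q[x]/(f).

Final answer: a · b ≡ 10·x - 8 (mod f(x))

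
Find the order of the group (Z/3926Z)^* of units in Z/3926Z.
|(Z/3926Z)^*| = 1800

(Z/3926Z)^* consists of the classes a with gcd(a, 3926) = 1, so its order is φ(3926). φ is multiplicative, with φ(p^e) = p^e − p^(e−1). Factorise 3926 = 2 · 13 · 151. Then
  φ(3926) = (2 − 1) · (13 − 1) · (151 − 1) = 1 · 12 · 150 = 1800.
Thus |(Z/3926Z)^*| = 1800.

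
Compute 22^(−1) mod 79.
Apply the extended Euclidean algorithm to (79, 22), tracking rows (r, s, t) with s·79 + t·22 = r. Each division r_prev = q·r_cur + r_new produces the new row as (previous row) − q·(current row):
  row A: (79, 1, 0)   [1·79 + 0·22 = 79]
  row B: (22, 0, 1)   [0·79 + 1·22 = 22]
  79 = 3·22 + 13   → row C = row A − 3·row B = (13, 1, −3)   [check: 1·79 − 3·22 = 13]
  22 = 1·13 + 9   → row D = row B − 1·row C = (9, −1, 4)   [check: −1·79 + 4·22 = 9]
  13 = 1·9 + 4   → row E = row C − 1·row D = (4, 2, −7)   [check: 2·79 − 7·22 = 4]
  9 = 2·4 + 1   → row F = row D − 2·row E = (1, −5, 18)   [check: −5·79 + 18·22 = 1]
  4 = 4·1 + 0   → remainder 0, stop. gcd = 1 (last nonzero row F).
The gcd is 1, so 22 is invertible mod 79. The last nonzero row gives −5·79 + 18·22 = 1, so t = 18. So 22^(−1) ≡ 18 (mod 79). Verify: 22 · 18 = 396 ≡ 1 (mod 79). ✓

Final answer: 22^(−1) ≡ 18 (mod 79)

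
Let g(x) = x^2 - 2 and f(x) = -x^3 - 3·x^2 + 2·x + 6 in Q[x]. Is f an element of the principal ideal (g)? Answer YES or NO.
YES

In Q[x] the ideal (g) consists of all multiples of g, so f ∈ (g) iff g | f, i.e. iff the remainder of f on division by g is 0. Divide f by g (g is monic, so eliminate the leading term of the running remainder at each step):
  leading term -x^3: subtract (-x)·g(x) = -x^3 + 2·x, leaving 6 - 3·x^2
  leading term -3·x^2: subtract (-3)·g(x) = 6 - 3·x^2, leaving 0
The remainder is 0, so f(x) = g(x) · h(x) with h(x) = -x - 3. Hence g | f, i.e. f ∈ (g).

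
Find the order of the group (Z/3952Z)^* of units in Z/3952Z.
(Z/3952Z)^* consists of the classes a with gcd(a, 3952) = 1, so its order is φ(3952). φ is multiplicative, with φ(p^e) = p^e − p^(e−1). Factorise 3952 = 2^4 · 13 · 19. Then
  φ(3952) = (2^4 − 2^3) · (13 − 1) · (19 − 1) = 8 · 12 · 18 = 1728.
Thus |(Z/3952Z)^*| = 1728.

Final answer: |(Z/3952Z)^*| = 1728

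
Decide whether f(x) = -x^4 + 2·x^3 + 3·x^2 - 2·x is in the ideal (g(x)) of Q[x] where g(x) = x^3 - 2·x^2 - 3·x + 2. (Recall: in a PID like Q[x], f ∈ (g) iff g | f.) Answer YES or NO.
In Q[x] the ideal (g) consists of all multiples of g, so f ∈ (g) iff g | f, i.e. iff the remainder of f on division by g is 0. Divide f by g (g is monic, so eliminate the leading term of the running remainder at each step):
  leading term -x^4: subtract (-x)·g(x) = -x^4 + 2·x^3 + 3·x^2 - 2·x, leaving 0
The remainder is 0, so f(x) = g(x) · h(x) with h(x) = -x. Hence g | f, i.e. f ∈ (g).

Final answer: YES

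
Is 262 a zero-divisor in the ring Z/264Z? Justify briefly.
YES

gcd(262, 264) = 2 > 1, so 262 is not a unit in Z/264Z. In Z/nZ every nonzero non-unit is a zero-divisor: explicitly, take b = 264/gcd = 132 ≠ 0 (mod 264); then 262·132 = 34584 = 131·264, i.e. 262·132 ≡ 0 (mod 264). So 262 is a zero-divisor.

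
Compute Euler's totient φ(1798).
φ is multiplicative, with φ(p^e) = p^e − p^(e−1). Factorise 1798 = 2 · 29 · 31. Then
  φ(1798) = (2 − 1) · (29 − 1) · (31 − 1) = 1 · 28 · 30 = 840.

Final answer: φ(1798) = 840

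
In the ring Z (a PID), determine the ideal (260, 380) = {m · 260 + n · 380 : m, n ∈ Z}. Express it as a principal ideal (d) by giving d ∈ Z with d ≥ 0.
In the PID Z, (a, b) is generated by gcd(a, b). Compute gcd(380, 260) with the extended Euclidean algorithm, tracking rows (r, s, t) with s·380 + t·260 = r:
  row A: (380, 1, 0)   [1·380 + 0·260 = 380]
  row B: (260, 0, 1)   [0·380 + 1·260 = 260]
  380 = 1·260 + 120   → row C = row A − 1·row B = (120, 1, −1)   [check: 1·380 − 1·260 = 120]
  260 = 2·120 + 20   → row D = row B − 2·row C = (20, −2, 3)   [check: −2·380 + 3·260 = 20]
  120 = 6·20 + 0   → remainder 0, stop. gcd = 20 (last nonzero row D).
So gcd(260, 380) = 20, with Bézout identity −2·380 + 3·260 = 20. Containment (⊇): the Bézout identity exhibits 20 as an element of (260, 380), giving (20) ⊆ (260, 380). Containment (⊆): since 20 | 260 and 20 | 380 (260 = 20·13, 380 = 20·19), every Z-linear combination of 260 and 380 is divisible by 20, so (260, 380) ⊆ (20). Therefore (260, 380) = (20), d = 20.

Final answer: (260, 380) = (20); d = 20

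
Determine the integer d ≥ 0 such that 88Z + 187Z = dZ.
In the PID Z, (a, b) is generated by gcd(a, b). Compute gcd(187, 88) with the extended Euclidean algorithm, tracking rows (r, s, t) with s·187 + t·88 = r:
  row A: (187, 1, 0)   [1·187 + 0·88 = 187]
  row B: (88, 0, 1)   [0·187 + 1·88 = 88]
  187 = 2·88 + 11   → row C = row A − 2·row B = (11, 1, −2)   [check: 1·187 − 2·88 = 11]
  88 = 8·11 + 0   → remainder 0, stop. gcd = 11 (last nonzero row C).
So gcd(88, 187) = 11, with Bézout identity 1·187 − 2·88 = 11. Containment (⊇): the Bézout identity exhibits 11 as an element of (88, 187), giving (11) ⊆ (88, 187). Containment (⊆): since 11 | 88 and 11 | 187 (88 = 11·8, 187 = 11·17), every Z-linear combination of 88 and 187 is divisible by 11, so (88, 187) ⊆ (11). Therefore (88, 187) = (11), d = 11.

Final answer: (88, 187) = (11); d = 11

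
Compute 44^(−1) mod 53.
Apply the extended Euclidean algorithm to (53, 44), tracking rows (r, s, t) with s·53 + t·44 = r. Each division r_prev = q·r_cur + r_new produces the new row as (previous row) − q·(current row):
  row A: (53, 1, 0)   [1·53 + 0·44 = 53]
  row B: (44, 0, 1)   [0·53 + 1·44 = 44]
  53 = 1·44 + 9   → row C = row A − 1·row B = (9, 1, −1)   [check: 1·53 − 1·44 = 9]
  44 = 4·9 + 8   → row D = row B − 4·row C = (8, −4, 5)   [check: −4·53 + 5·44 = 8]
  9 = 1·8 + 1   → row E = row C − 1·row D = (1, 5, −6)   [check: 5·53 − 6·44 = 1]
  8 = 8·1 + 0   → remainder 0, stop. gcd = 1 (last nonzero row E).
The gcd is 1, so 44 is invertible mod 53. The last nonzero row gives 5·53 − 6·44 = 1, so t = −6. So 44^(−1) ≡ −6 ≡ 47 (mod 53). Verify: 44 · 47 = 2068 ≡ 1 (mod 53). ✓

Final answer: 44^(−1) ≡ 47 (mod 53)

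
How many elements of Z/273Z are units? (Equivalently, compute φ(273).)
Z/273Z has φ(273) = 144 units

An element a ∈ Z/273Z is a unit iff gcd(a, 273) = 1, so the number of units is φ(273). φ is multiplicative, with φ(p^e) = p^e − p^(e−1). Factorise 273 = 3 · 7 · 13. Then
  φ(273) = (3 − 1) · (7 − 1) · (13 − 1) = 2 · 6 · 12 = 144.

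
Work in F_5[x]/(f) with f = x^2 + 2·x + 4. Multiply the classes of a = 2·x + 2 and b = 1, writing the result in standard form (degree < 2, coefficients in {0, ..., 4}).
Multiply as integer polynomials: a · b = 2·x + 2. Reducing coefficients mod 5: a · b ≡ 2·x + 2. This already has degree < 2, so no reduction by f is needed. Hence a · b ≡ 2·x + 2 in F_5[x]/(f).

Final answer: a · b ≡ 2·x + 2 (mod f(x))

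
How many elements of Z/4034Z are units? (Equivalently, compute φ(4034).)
An element a ∈ Z/4034Z is a unit iff gcd(a, 4034) = 1, so the number of units is φ(4034). φ is multiplicative, with φ(p^e) = p^e − p^(e−1). Factorise 4034 = 2 · 2017. Then
  φ(4034) = (2 − 1) · (2017 − 1) = 1 · 2016 = 2016.

Final answer: Z/4034Z has φ(4034) = 2016 units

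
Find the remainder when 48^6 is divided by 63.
36

Use repeated squaring. Binary(6) = 110. Walk through the bits of the exponent 6 left-to-right: at each bit after the leading one, square the running value, then multiply by 48 if the bit is 1 (always reducing mod 63):
  bit 1 = 1 (leading): start with 48.
  bit 2 = 1: square 48^2 = 2304 ≡ 36; bit is 1, so multiply 36·48 = 1728 ≡ 27 (mod 63).
  bit 3 = 0: square 27^2 = 729 ≡ 36 (mod 63).
Final value: 48^6 ≡ 36 (mod 63).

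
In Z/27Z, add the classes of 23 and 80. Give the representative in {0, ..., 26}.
22

Reduce the summands first: 80 ≡ 26 (mod 27), so 23 + 80 ≡ 23 + 26 (mod 27). 23 + 26 = 49; 49 = 1·27 + 22, so (23 + 80) mod 27 = 22.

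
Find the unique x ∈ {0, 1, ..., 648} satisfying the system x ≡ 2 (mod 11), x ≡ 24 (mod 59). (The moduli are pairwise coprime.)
x ≡ 24 (mod 649); the representative in [0, 649) is 24

The moduli 11, 59 are pairwise coprime, so by the CRT there is a unique solution mod 11·59 = 649.
Solve by successive substitution. Start with x ≡ 2 (mod 11).
  Combine with x ≡ 24 (mod 59): write x = 2 + 11·t and require 2 + 11·t ≡ 24 (mod 59), i.e. 11·t ≡ 24 − 2 ≡ 22 (mod 59). Since 11^(−1) ≡ 43 (mod 59), t ≡ 43·22 ≡ 2 (mod 59). So x ≡ 2 + 11·2 = 24 (mod 649).
Unique solution in [0, 649): x = 24.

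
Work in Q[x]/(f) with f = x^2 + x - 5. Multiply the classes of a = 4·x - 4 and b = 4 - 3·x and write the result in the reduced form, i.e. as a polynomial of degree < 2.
a · b ≡ 40·x - 76 (mod f(x))

First multiply in Q[x] without reducing: a · b = -12·x^2 + 28·x - 16. Now divide by f(x) = x^2 + x - 5, eliminating the leading term at each step:
  leading term -12·x^2: subtract (-12)·f(x) = -12·x^2 - 12·x + 60, leaving 40·x - 76
The degree is now < 2, so this is the remainder. Hence a · b ≡ 40·x - 76 in Q[x]/(f).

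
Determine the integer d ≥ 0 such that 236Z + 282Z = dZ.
(236, 282) = (2); d = 2

In the PID Z, (a, b) is generated by gcd(a, b). Compute gcd(282, 236) with the extended Euclidean algorithm, tracking rows (r, s, t) with s·282 + t·236 = r:
  row A: (282, 1, 0)   [1·282 + 0·236 = 282]
  row B: (236, 0, 1)   [0·282 + 1·236 = 236]
  282 = 1·236 + 46   → row C = row A − 1·row B = (46, 1, −1)   [check: 1·282 − 1·236 = 46]
  236 = 5·46 + 6   → row D = row B − 5·row C = (6, −5, 6)   [check: −5·282 + 6·236 = 6]
  46 = 7·6 + 4   → row E = row C − 7·row D = (4, 36, −43)   [check: 36·282 − 43·236 = 4]
  6 = 1·4 + 2   → row F = row D − 1·row E = (2, −41, 49)   [check: −41·282 + 49·236 = 2]
  4 = 2·2 + 0   → remainder 0, stop. gcd = 2 (last nonzero row F).
So gcd(236, 282) = 2, with Bézout identity −41·282 + 49·236 = 2. Containment (⊇): the Bézout identity exhibits 2 as an element of (236, 282), giving (2) ⊆ (236, 282). Containment (⊆): since 2 | 236 and 2 | 282 (236 = 2·118, 282 = 2·141), every Z-linear combination of 236 and 282 is divisible by 2, so (236, 282) ⊆ (2). Therefore (236, 282) = (2), d = 2.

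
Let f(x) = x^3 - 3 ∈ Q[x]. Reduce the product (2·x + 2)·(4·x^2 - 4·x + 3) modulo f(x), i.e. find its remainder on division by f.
a · b ≡ 30 - 2·x (mod f(x))

First multiply in Q[x] without reducing: a · b = 8·x^3 - 2·x + 6. Now divide by f(x) = x^3 - 3, eliminating the leading term at each step:
  leading term 8·x^3: subtract (8)·f(x) = 8·x^3 - 24, leaving 30 - 2·x
The degree is now < 3, so this is the remainder. Hence a · b ≡ 30 - 2·x in Q[x]/(f).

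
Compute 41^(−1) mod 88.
Apply the extended Euclidean algorithm to (88, 41), tracking rows (r, s, t) with s·88 + t·41 = r. Each division r_prev = q·r_cur + r_new produces the new row as (previous row) − q·(current row):
  row A: (88, 1, 0)   [1·88 + 0·41 = 88]
  row B: (41, 0, 1)   [0·88 + 1·41 = 41]
  88 = 2·41 + 6   → row C = row A − 2·row B = (6, 1, −2)   [check: 1·88 − 2·41 = 6]
  41 = 6·6 + 5   → row D = row B − 6·row C = (5, −6, 13)   [check: −6·88 + 13·41 = 5]
  6 = 1·5 + 1   → row E = row C − 1·row D = (1, 7, −15)   [check: 7·88 − 15·41 = 1]
  5 = 5·1 + 0   → remainder 0, stop. gcd = 1 (last nonzero row E).
The gcd is 1, so 41 is invertible mod 88. The last nonzero row gives 7·88 − 15·41 = 1, so t = −15. So 41^(−1) ≡ −15 ≡ 73 (mod 88). Verify: 41 · 73 = 2993 ≡ 1 (mod 88). ✓

Final answer: 41^(−1) ≡ 73 (mod 88)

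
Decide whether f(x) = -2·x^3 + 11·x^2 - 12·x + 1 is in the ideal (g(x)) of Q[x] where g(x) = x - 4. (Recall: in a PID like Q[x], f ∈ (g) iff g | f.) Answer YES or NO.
NO

In Q[x] the ideal (g) consists of all multiples of g, so f ∈ (g) iff g | f, i.e. iff the remainder of f on division by g is 0. Divide f by g (g is monic, so eliminate the leading term of the running remainder at each step):
  leading term -2·x^3: subtract (-2·x^2)·g(x) = -2·x^3 + 8·x^2, leaving 3·x^2 - 12·x + 1
  leading term 3·x^2: subtract (3·x)·g(x) = 3·x^2 - 12·x, leaving 1
The remainder r(x) = 1 ≠ 0 (and deg r < deg g), so g ∤ f, i.e. f ∉ (g).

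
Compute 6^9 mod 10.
Use repeated squaring. Binary(9) = 1001. Walk through the bits of the exponent 9 left-to-right: at each bit after the leading one, square the running value, then multiply by 6 if the bit is 1 (always reducing mod 10):
  bit 1 = 1 (leading): start with 6.
  bit 2 = 0: square 6^2 = 36 ≡ 6 (mod 10).
  bit 3 = 0: square 6^2 = 36 ≡ 6 (mod 10).
  bit 4 = 1: square 6^2 = 36 ≡ 6; bit is 1, so multiply 6·6 = 36 ≡ 6 (mod 10).
Final value: 6^9 ≡ 6 (mod 10).

Final answer: 6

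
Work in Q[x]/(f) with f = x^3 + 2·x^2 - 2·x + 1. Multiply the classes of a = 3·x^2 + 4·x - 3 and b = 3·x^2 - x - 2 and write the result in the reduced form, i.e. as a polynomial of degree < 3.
a · b ≡ 17·x^2 - 32·x + 15 (mod f(x))

First multiply in Q[x] without reducing: a · b = 9·x^4 + 9·x^3 - 19·x^2 - 5·x + 6. Now divide by f(x) = x^3 + 2·x^2 - 2·x + 1, eliminating the leading term at each step:
  leading term 9·x^4: subtract (9·x)·f(x) = 9·x^4 + 18·x^3 - 18·x^2 + 9·x, leaving -9·x^3 - x^2 - 14·x + 6
  leading term -9·x^3: subtract (-9)·f(x) = -9·x^3 - 18·x^2 + 18·x - 9, leaving 17·x^2 - 32·x + 15
The degree is now < 3, so this is the remainder. Hence a · b ≡ 17·x^2 - 32·x + 15 in Q[x]/(f).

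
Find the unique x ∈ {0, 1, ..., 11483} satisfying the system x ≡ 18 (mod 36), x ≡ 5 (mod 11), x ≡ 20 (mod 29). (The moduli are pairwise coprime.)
x ≡ 11214 (mod 11484); the representative in [0, 11484) is 11214

The moduli 36, 11, 29 are pairwise coprime, so by the CRT there is a unique solution mod 36·11·29 = 11484.
Solve by successive substitution. Start with x ≡ 18 (mod 36).
  Combine with x ≡ 5 (mod 11): write x = 18 + 36·t and require 18 + 36·t ≡ 5 (mod 11), i.e. 36·t ≡ 5 − 18 ≡ 9 (mod 11). Since 36^(−1) ≡ 4 (mod 11) (36 ≡ 3 (mod 11)), t ≡ 4·9 ≡ 3 (mod 11). So x ≡ 18 + 36·3 = 126 (mod 396).
  Combine with x ≡ 20 (mod 29): write x = 126 + 396·t and require 126 + 396·t ≡ 20 (mod 29), i.e. 396·t ≡ 20 − 126 ≡ 10 (mod 29). Since 396^(−1) ≡ 26 (mod 29) (396 ≡ 19 (mod 29)), t ≡ 26·10 ≡ 28 (mod 29). So x ≡ 126 + 396·28 = 11214 (mod 11484).
Unique solution in [0, 11484): x = 11214.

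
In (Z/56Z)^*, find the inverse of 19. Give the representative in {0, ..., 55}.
19^(−1) ≡ 3 (mod 56)

Apply the extended Euclidean algorithm to (56, 19), tracking rows (r, s, t) with s·56 + t·19 = r. Each division r_prev = q·r_cur + r_new produces the new row as (previous row) − q·(current row):
  row A: (56, 1, 0)   [1·56 + 0·19 = 56]
  row B: (19, 0, 1)   [0·56 + 1·19 = 19]
  56 = 2·19 + 18   → row C = row A − 2·row B = (18, 1, −2)   [check: 1·56 − 2·19 = 18]
  19 = 1·18 + 1   → row D = row B − 1·row C = (1, −1, 3)   [check: −1·56 + 3·19 = 1]
  18 = 18·1 + 0   → remainder 0, stop. gcd = 1 (last nonzero row D).
The gcd is 1, so 19 is invertible mod 56. The last nonzero row gives −1·56 + 3·19 = 1, so t = 3. So 19^(−1) ≡ 3 (mod 56). Verify: 19 · 3 = 57 ≡ 1 (mod 56). ✓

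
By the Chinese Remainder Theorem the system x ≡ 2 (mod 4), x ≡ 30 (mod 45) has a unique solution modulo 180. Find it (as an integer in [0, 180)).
The moduli 4, 45 are pairwise coprime, so by the CRT there is a unique solution mod 4·45 = 180.
Solve by successive substitution. Start with x ≡ 2 (mod 4).
  Combine with x ≡ 30 (mod 45): write x = 2 + 4·t and require 2 + 4·t ≡ 30 (mod 45), i.e. 4·t ≡ 30 − 2 ≡ 28 (mod 45). Since 4^(−1) ≡ 34 (mod 45), t ≡ 34·28 ≡ 7 (mod 45). So x ≡ 2 + 4·7 = 30 (mod 180).
Unique solution in [0, 180): x = 30.

Final answer: x ≡ 30 (mod 180); the representative in [0, 180) is 30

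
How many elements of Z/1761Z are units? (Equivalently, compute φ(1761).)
Z/1761Z has φ(1761) = 1172 units

An element a ∈ Z/1761Z is a unit iff gcd(a, 1761) = 1, so the number of units is φ(1761). φ is multiplicative, with φ(p^e) = p^e − p^(e−1). Factorise 1761 = 3 · 587. Then
  φ(1761) = (3 − 1) · (587 − 1) = 2 · 586 = 1172.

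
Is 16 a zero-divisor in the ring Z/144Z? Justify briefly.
gcd(16, 144) = 16 > 1, so 16 is not a unit in Z/144Z. In Z/nZ every nonzero non-unit is a zero-divisor: explicitly, take b = 144/gcd = 9 ≠ 0 (mod 144); then 16·9 = 144 = 1·144, i.e. 16·9 ≡ 0 (mod 144). So 16 is a zero-divisor.

Final answer: YES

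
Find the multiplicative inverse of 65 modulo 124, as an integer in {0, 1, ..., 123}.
65^(−1) ≡ 21 (mod 124)

Apply the extended Euclidean algorithm to (124, 65), tracking rows (r, s, t) with s·124 + t·65 = r. Each division r_prev = q·r_cur + r_new produces the new row as (previous row) − q·(current row):
  row A: (124, 1, 0)   [1·124 + 0·65 = 124]
  row B: (65, 0, 1)   [0·124 + 1·65 = 65]
  124 = 1·65 + 59   → row C = row A − 1·row B = (59, 1, −1)   [check: 1·124 − 1·65 = 59]
  65 = 1·59 + 6   → row D = row B − 1·row C = (6, −1, 2)   [check: −1·124 + 2·65 = 6]
  59 = 9·6 + 5   → row E = row C − 9·row D = (5, 10, −19)   [check: 10·124 − 19·65 = 5]
  6 = 1·5 + 1   → row F = row D − 1·row E = (1, −11, 21)   [check: −11·124 + 21·65 = 1]
  5 = 5·1 + 0   → remainder 0, stop. gcd = 1 (last nonzero row F).
The gcd is 1, so 65 is invertible mod 124. The last nonzero row gives −11·124 + 21·65 = 1, so t = 21. So 65^(−1) ≡ 21 (mod 124). Verify: 65 · 21 = 1365 ≡ 1 (mod 124). ✓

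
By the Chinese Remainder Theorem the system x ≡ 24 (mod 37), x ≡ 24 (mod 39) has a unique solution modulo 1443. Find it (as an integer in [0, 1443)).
x ≡ 24 (mod 1443); the representative in [0, 1443) is 24

The moduli 37, 39 are pairwise coprime, so by the CRT there is a unique solution mod 37·39 = 1443.
Solve by successive substitution. Start with x ≡ 24 (mod 37).
  Combine with x ≡ 24 (mod 39): write x = 24 + 37·t and require 24 + 37·t ≡ 24 (mod 39), i.e. 37·t ≡ 24 − 24 ≡ 0 (mod 39). Since 37^(−1) ≡ 19 (mod 39), t ≡ 19·0 ≡ 0 (mod 39). So x ≡ 24 + 37·0 = 24 (mod 1443).
Unique solution in [0, 1443): x = 24.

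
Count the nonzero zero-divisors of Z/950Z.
Z/950Z has 589 nonzero zero-divisors

In Z/950Z each nonzero element is either a unit (gcd with 950 is 1) or a zero-divisor (gcd > 1). The number of units is φ(950): factorise 950 = 2 · 5^2 · 19, so φ(950) = (2 − 1) · (5^2 − 5^1) · (19 − 1) = 1 · 20 · 18 = 360. The nonzero elements number 950 − 1 = 949. Hence the nonzero zero-divisors number 949 − 360 = 589.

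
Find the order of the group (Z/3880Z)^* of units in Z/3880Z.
|(Z/3880Z)^*| = 1536

(Z/3880Z)^* consists of the classes a with gcd(a, 3880) = 1, so its order is φ(3880). φ is multiplicative, with φ(p^e) = p^e − p^(e−1). Factorise 3880 = 2^3 · 5 · 97. Then
  φ(3880) = (2^3 − 2^2) · (5 − 1) · (97 − 1) = 4 · 4 · 96 = 1536.
Thus |(Z/3880Z)^*| = 1536.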